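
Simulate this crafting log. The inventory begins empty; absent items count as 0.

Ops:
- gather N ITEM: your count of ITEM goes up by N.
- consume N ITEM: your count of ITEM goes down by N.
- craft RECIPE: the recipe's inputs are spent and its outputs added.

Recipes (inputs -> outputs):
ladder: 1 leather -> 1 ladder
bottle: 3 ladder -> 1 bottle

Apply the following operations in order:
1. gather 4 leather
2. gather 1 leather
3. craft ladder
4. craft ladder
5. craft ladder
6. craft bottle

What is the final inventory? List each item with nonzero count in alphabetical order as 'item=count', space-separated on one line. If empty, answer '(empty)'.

After 1 (gather 4 leather): leather=4
After 2 (gather 1 leather): leather=5
After 3 (craft ladder): ladder=1 leather=4
After 4 (craft ladder): ladder=2 leather=3
After 5 (craft ladder): ladder=3 leather=2
After 6 (craft bottle): bottle=1 leather=2

Answer: bottle=1 leather=2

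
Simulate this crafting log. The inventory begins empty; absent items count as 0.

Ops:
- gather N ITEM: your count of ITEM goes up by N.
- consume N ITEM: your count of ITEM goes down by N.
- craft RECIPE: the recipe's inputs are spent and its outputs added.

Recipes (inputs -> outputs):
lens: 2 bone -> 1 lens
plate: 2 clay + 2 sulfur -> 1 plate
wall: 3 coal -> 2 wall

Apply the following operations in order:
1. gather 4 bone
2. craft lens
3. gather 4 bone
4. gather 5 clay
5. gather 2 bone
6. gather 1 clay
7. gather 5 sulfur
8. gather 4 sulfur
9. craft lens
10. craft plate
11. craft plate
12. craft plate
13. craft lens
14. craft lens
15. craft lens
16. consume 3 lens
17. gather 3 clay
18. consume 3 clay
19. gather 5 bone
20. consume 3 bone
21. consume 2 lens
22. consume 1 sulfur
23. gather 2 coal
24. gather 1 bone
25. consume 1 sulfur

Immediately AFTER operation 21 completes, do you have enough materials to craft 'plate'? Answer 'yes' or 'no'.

After 1 (gather 4 bone): bone=4
After 2 (craft lens): bone=2 lens=1
After 3 (gather 4 bone): bone=6 lens=1
After 4 (gather 5 clay): bone=6 clay=5 lens=1
After 5 (gather 2 bone): bone=8 clay=5 lens=1
After 6 (gather 1 clay): bone=8 clay=6 lens=1
After 7 (gather 5 sulfur): bone=8 clay=6 lens=1 sulfur=5
After 8 (gather 4 sulfur): bone=8 clay=6 lens=1 sulfur=9
After 9 (craft lens): bone=6 clay=6 lens=2 sulfur=9
After 10 (craft plate): bone=6 clay=4 lens=2 plate=1 sulfur=7
After 11 (craft plate): bone=6 clay=2 lens=2 plate=2 sulfur=5
After 12 (craft plate): bone=6 lens=2 plate=3 sulfur=3
After 13 (craft lens): bone=4 lens=3 plate=3 sulfur=3
After 14 (craft lens): bone=2 lens=4 plate=3 sulfur=3
After 15 (craft lens): lens=5 plate=3 sulfur=3
After 16 (consume 3 lens): lens=2 plate=3 sulfur=3
After 17 (gather 3 clay): clay=3 lens=2 plate=3 sulfur=3
After 18 (consume 3 clay): lens=2 plate=3 sulfur=3
After 19 (gather 5 bone): bone=5 lens=2 plate=3 sulfur=3
After 20 (consume 3 bone): bone=2 lens=2 plate=3 sulfur=3
After 21 (consume 2 lens): bone=2 plate=3 sulfur=3

Answer: no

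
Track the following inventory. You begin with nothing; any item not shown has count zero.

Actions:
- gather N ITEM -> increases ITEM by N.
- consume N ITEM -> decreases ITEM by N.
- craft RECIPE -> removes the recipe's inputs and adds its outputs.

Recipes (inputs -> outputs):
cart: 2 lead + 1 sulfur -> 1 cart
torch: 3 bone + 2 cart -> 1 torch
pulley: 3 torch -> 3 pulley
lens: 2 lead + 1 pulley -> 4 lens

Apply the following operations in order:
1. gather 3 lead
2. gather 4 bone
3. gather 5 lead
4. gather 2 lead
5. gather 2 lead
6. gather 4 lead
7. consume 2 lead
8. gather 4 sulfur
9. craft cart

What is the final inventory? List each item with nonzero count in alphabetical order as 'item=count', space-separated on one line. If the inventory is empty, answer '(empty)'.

After 1 (gather 3 lead): lead=3
After 2 (gather 4 bone): bone=4 lead=3
After 3 (gather 5 lead): bone=4 lead=8
After 4 (gather 2 lead): bone=4 lead=10
After 5 (gather 2 lead): bone=4 lead=12
After 6 (gather 4 lead): bone=4 lead=16
After 7 (consume 2 lead): bone=4 lead=14
After 8 (gather 4 sulfur): bone=4 lead=14 sulfur=4
After 9 (craft cart): bone=4 cart=1 lead=12 sulfur=3

Answer: bone=4 cart=1 lead=12 sulfur=3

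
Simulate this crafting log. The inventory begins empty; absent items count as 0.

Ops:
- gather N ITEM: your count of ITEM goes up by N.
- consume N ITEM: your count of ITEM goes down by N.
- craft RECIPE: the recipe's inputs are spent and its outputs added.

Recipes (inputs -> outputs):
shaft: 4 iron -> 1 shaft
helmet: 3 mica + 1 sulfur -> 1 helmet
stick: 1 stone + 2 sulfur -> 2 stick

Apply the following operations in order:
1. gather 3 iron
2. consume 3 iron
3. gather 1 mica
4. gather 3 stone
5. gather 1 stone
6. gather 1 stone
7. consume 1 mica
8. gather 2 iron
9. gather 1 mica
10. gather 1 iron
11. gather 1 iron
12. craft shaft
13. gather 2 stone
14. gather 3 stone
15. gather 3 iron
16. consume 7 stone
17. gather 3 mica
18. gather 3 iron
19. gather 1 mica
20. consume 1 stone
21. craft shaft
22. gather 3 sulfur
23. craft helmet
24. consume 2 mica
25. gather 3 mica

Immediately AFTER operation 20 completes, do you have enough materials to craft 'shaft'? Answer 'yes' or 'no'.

After 1 (gather 3 iron): iron=3
After 2 (consume 3 iron): (empty)
After 3 (gather 1 mica): mica=1
After 4 (gather 3 stone): mica=1 stone=3
After 5 (gather 1 stone): mica=1 stone=4
After 6 (gather 1 stone): mica=1 stone=5
After 7 (consume 1 mica): stone=5
After 8 (gather 2 iron): iron=2 stone=5
After 9 (gather 1 mica): iron=2 mica=1 stone=5
After 10 (gather 1 iron): iron=3 mica=1 stone=5
After 11 (gather 1 iron): iron=4 mica=1 stone=5
After 12 (craft shaft): mica=1 shaft=1 stone=5
After 13 (gather 2 stone): mica=1 shaft=1 stone=7
After 14 (gather 3 stone): mica=1 shaft=1 stone=10
After 15 (gather 3 iron): iron=3 mica=1 shaft=1 stone=10
After 16 (consume 7 stone): iron=3 mica=1 shaft=1 stone=3
After 17 (gather 3 mica): iron=3 mica=4 shaft=1 stone=3
After 18 (gather 3 iron): iron=6 mica=4 shaft=1 stone=3
After 19 (gather 1 mica): iron=6 mica=5 shaft=1 stone=3
After 20 (consume 1 stone): iron=6 mica=5 shaft=1 stone=2

Answer: yes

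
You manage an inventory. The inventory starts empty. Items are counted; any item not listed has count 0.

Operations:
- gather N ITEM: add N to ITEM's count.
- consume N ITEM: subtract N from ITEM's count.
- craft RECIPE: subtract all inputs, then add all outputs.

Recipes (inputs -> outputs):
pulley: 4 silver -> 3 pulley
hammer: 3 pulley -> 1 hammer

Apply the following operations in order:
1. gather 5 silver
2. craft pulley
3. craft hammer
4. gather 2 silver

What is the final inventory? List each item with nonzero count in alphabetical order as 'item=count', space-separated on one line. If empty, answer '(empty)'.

After 1 (gather 5 silver): silver=5
After 2 (craft pulley): pulley=3 silver=1
After 3 (craft hammer): hammer=1 silver=1
After 4 (gather 2 silver): hammer=1 silver=3

Answer: hammer=1 silver=3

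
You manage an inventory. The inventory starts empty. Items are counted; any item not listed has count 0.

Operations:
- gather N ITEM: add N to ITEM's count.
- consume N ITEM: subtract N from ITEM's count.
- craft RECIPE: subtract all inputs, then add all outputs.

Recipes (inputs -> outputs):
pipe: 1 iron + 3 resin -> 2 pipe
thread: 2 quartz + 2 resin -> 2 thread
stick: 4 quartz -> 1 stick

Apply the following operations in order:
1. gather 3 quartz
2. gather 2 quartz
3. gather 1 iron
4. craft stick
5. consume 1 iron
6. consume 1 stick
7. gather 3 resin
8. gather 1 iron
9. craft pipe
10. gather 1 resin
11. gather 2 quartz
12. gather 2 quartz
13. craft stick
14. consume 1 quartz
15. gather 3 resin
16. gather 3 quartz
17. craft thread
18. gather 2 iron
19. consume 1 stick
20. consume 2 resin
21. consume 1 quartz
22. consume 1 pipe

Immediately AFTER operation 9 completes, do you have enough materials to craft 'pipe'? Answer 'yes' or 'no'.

Answer: no

Derivation:
After 1 (gather 3 quartz): quartz=3
After 2 (gather 2 quartz): quartz=5
After 3 (gather 1 iron): iron=1 quartz=5
After 4 (craft stick): iron=1 quartz=1 stick=1
After 5 (consume 1 iron): quartz=1 stick=1
After 6 (consume 1 stick): quartz=1
After 7 (gather 3 resin): quartz=1 resin=3
After 8 (gather 1 iron): iron=1 quartz=1 resin=3
After 9 (craft pipe): pipe=2 quartz=1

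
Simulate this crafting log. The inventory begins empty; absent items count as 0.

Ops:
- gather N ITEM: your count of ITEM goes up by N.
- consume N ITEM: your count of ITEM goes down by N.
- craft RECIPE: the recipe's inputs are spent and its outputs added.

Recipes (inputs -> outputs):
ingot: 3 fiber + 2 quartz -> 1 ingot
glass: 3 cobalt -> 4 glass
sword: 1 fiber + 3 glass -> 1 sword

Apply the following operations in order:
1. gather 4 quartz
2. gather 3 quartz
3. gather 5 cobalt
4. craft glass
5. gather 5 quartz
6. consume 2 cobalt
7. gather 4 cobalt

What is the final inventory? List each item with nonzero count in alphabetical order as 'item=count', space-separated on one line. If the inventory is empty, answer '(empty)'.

After 1 (gather 4 quartz): quartz=4
After 2 (gather 3 quartz): quartz=7
After 3 (gather 5 cobalt): cobalt=5 quartz=7
After 4 (craft glass): cobalt=2 glass=4 quartz=7
After 5 (gather 5 quartz): cobalt=2 glass=4 quartz=12
After 6 (consume 2 cobalt): glass=4 quartz=12
After 7 (gather 4 cobalt): cobalt=4 glass=4 quartz=12

Answer: cobalt=4 glass=4 quartz=12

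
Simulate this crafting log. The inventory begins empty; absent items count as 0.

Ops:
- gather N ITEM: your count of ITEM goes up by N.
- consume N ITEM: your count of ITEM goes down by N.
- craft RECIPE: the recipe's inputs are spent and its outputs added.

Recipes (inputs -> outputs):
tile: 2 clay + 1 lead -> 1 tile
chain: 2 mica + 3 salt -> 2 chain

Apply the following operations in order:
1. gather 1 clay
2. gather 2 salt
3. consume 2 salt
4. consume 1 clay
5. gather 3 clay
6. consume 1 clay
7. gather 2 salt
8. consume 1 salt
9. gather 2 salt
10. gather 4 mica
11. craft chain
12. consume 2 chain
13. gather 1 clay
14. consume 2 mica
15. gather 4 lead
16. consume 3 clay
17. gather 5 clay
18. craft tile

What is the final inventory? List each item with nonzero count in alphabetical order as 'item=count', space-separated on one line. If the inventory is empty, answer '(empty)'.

After 1 (gather 1 clay): clay=1
After 2 (gather 2 salt): clay=1 salt=2
After 3 (consume 2 salt): clay=1
After 4 (consume 1 clay): (empty)
After 5 (gather 3 clay): clay=3
After 6 (consume 1 clay): clay=2
After 7 (gather 2 salt): clay=2 salt=2
After 8 (consume 1 salt): clay=2 salt=1
After 9 (gather 2 salt): clay=2 salt=3
After 10 (gather 4 mica): clay=2 mica=4 salt=3
After 11 (craft chain): chain=2 clay=2 mica=2
After 12 (consume 2 chain): clay=2 mica=2
After 13 (gather 1 clay): clay=3 mica=2
After 14 (consume 2 mica): clay=3
After 15 (gather 4 lead): clay=3 lead=4
After 16 (consume 3 clay): lead=4
After 17 (gather 5 clay): clay=5 lead=4
After 18 (craft tile): clay=3 lead=3 tile=1

Answer: clay=3 lead=3 tile=1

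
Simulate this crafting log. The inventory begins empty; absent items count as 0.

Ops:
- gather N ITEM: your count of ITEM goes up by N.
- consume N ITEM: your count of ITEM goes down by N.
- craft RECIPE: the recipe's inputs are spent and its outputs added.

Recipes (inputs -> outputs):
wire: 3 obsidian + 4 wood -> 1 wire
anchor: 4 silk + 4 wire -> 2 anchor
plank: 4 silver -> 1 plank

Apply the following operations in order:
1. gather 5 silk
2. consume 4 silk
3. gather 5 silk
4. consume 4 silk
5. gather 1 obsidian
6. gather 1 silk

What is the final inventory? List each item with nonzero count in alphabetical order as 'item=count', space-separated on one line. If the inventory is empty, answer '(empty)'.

After 1 (gather 5 silk): silk=5
After 2 (consume 4 silk): silk=1
After 3 (gather 5 silk): silk=6
After 4 (consume 4 silk): silk=2
After 5 (gather 1 obsidian): obsidian=1 silk=2
After 6 (gather 1 silk): obsidian=1 silk=3

Answer: obsidian=1 silk=3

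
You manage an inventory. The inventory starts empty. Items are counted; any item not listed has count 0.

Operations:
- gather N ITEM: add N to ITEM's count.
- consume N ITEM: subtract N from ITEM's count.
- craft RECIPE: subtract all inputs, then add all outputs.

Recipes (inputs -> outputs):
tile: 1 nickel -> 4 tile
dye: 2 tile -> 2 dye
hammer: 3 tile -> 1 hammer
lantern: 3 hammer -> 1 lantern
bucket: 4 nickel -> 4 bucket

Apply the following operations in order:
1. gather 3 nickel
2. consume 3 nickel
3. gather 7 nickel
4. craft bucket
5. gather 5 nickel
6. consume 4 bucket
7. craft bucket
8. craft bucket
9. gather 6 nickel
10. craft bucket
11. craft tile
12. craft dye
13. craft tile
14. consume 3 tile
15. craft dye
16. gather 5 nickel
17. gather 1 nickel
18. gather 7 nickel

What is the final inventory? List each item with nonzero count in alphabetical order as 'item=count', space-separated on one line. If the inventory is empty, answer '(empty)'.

After 1 (gather 3 nickel): nickel=3
After 2 (consume 3 nickel): (empty)
After 3 (gather 7 nickel): nickel=7
After 4 (craft bucket): bucket=4 nickel=3
After 5 (gather 5 nickel): bucket=4 nickel=8
After 6 (consume 4 bucket): nickel=8
After 7 (craft bucket): bucket=4 nickel=4
After 8 (craft bucket): bucket=8
After 9 (gather 6 nickel): bucket=8 nickel=6
After 10 (craft bucket): bucket=12 nickel=2
After 11 (craft tile): bucket=12 nickel=1 tile=4
After 12 (craft dye): bucket=12 dye=2 nickel=1 tile=2
After 13 (craft tile): bucket=12 dye=2 tile=6
After 14 (consume 3 tile): bucket=12 dye=2 tile=3
After 15 (craft dye): bucket=12 dye=4 tile=1
After 16 (gather 5 nickel): bucket=12 dye=4 nickel=5 tile=1
After 17 (gather 1 nickel): bucket=12 dye=4 nickel=6 tile=1
After 18 (gather 7 nickel): bucket=12 dye=4 nickel=13 tile=1

Answer: bucket=12 dye=4 nickel=13 tile=1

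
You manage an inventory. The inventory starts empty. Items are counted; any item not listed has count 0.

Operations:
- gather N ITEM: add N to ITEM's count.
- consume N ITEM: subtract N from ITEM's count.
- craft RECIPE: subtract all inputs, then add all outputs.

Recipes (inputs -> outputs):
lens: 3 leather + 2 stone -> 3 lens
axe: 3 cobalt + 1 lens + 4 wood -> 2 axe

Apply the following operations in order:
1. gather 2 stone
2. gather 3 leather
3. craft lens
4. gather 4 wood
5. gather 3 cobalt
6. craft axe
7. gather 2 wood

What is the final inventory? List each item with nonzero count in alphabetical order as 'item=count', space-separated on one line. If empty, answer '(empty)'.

Answer: axe=2 lens=2 wood=2

Derivation:
After 1 (gather 2 stone): stone=2
After 2 (gather 3 leather): leather=3 stone=2
After 3 (craft lens): lens=3
After 4 (gather 4 wood): lens=3 wood=4
After 5 (gather 3 cobalt): cobalt=3 lens=3 wood=4
After 6 (craft axe): axe=2 lens=2
After 7 (gather 2 wood): axe=2 lens=2 wood=2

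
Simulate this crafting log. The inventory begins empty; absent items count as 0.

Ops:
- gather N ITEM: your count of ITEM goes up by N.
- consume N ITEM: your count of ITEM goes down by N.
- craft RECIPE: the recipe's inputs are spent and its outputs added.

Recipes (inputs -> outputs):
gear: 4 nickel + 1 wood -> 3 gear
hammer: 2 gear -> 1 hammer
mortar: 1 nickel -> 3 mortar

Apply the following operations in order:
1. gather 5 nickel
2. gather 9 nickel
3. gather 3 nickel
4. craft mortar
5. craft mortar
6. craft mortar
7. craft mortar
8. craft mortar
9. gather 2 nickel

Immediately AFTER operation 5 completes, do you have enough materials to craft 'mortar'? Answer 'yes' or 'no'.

After 1 (gather 5 nickel): nickel=5
After 2 (gather 9 nickel): nickel=14
After 3 (gather 3 nickel): nickel=17
After 4 (craft mortar): mortar=3 nickel=16
After 5 (craft mortar): mortar=6 nickel=15

Answer: yes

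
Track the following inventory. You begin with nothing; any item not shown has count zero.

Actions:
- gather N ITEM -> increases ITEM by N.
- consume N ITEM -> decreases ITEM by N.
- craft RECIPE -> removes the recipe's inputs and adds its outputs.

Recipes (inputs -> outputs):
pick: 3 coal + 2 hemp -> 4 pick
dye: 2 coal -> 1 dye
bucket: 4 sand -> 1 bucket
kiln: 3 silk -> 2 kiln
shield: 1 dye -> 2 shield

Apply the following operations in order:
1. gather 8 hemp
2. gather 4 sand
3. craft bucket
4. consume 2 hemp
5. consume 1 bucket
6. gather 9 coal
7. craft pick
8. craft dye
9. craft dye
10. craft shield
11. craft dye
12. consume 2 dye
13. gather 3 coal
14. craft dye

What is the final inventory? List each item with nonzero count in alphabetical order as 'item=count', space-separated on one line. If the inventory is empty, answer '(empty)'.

After 1 (gather 8 hemp): hemp=8
After 2 (gather 4 sand): hemp=8 sand=4
After 3 (craft bucket): bucket=1 hemp=8
After 4 (consume 2 hemp): bucket=1 hemp=6
After 5 (consume 1 bucket): hemp=6
After 6 (gather 9 coal): coal=9 hemp=6
After 7 (craft pick): coal=6 hemp=4 pick=4
After 8 (craft dye): coal=4 dye=1 hemp=4 pick=4
After 9 (craft dye): coal=2 dye=2 hemp=4 pick=4
After 10 (craft shield): coal=2 dye=1 hemp=4 pick=4 shield=2
After 11 (craft dye): dye=2 hemp=4 pick=4 shield=2
After 12 (consume 2 dye): hemp=4 pick=4 shield=2
After 13 (gather 3 coal): coal=3 hemp=4 pick=4 shield=2
After 14 (craft dye): coal=1 dye=1 hemp=4 pick=4 shield=2

Answer: coal=1 dye=1 hemp=4 pick=4 shield=2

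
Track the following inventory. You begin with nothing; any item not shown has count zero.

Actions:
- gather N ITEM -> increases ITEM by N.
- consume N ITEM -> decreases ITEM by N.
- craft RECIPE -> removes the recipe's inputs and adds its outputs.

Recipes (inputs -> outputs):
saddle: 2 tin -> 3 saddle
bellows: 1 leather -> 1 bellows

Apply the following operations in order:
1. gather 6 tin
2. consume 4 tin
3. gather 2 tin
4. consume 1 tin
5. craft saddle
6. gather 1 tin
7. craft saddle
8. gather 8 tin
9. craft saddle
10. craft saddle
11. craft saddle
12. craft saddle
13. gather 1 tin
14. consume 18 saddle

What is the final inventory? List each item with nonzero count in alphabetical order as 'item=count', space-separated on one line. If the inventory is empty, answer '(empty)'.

Answer: tin=1

Derivation:
After 1 (gather 6 tin): tin=6
After 2 (consume 4 tin): tin=2
After 3 (gather 2 tin): tin=4
After 4 (consume 1 tin): tin=3
After 5 (craft saddle): saddle=3 tin=1
After 6 (gather 1 tin): saddle=3 tin=2
After 7 (craft saddle): saddle=6
After 8 (gather 8 tin): saddle=6 tin=8
After 9 (craft saddle): saddle=9 tin=6
After 10 (craft saddle): saddle=12 tin=4
After 11 (craft saddle): saddle=15 tin=2
After 12 (craft saddle): saddle=18
After 13 (gather 1 tin): saddle=18 tin=1
After 14 (consume 18 saddle): tin=1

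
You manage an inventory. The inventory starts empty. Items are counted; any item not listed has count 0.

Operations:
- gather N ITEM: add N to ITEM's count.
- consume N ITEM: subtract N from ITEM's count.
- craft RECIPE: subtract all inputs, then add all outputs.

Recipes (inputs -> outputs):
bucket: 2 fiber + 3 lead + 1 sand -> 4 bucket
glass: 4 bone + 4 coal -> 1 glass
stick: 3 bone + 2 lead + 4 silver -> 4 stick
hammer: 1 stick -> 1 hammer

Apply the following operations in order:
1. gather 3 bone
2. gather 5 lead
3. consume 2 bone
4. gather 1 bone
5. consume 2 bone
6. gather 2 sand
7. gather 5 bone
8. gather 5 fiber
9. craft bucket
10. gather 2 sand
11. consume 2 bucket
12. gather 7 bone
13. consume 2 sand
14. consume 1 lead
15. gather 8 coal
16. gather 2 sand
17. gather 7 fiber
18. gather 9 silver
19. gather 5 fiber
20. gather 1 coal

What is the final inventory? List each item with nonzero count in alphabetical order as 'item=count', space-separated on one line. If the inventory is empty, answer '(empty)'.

After 1 (gather 3 bone): bone=3
After 2 (gather 5 lead): bone=3 lead=5
After 3 (consume 2 bone): bone=1 lead=5
After 4 (gather 1 bone): bone=2 lead=5
After 5 (consume 2 bone): lead=5
After 6 (gather 2 sand): lead=5 sand=2
After 7 (gather 5 bone): bone=5 lead=5 sand=2
After 8 (gather 5 fiber): bone=5 fiber=5 lead=5 sand=2
After 9 (craft bucket): bone=5 bucket=4 fiber=3 lead=2 sand=1
After 10 (gather 2 sand): bone=5 bucket=4 fiber=3 lead=2 sand=3
After 11 (consume 2 bucket): bone=5 bucket=2 fiber=3 lead=2 sand=3
After 12 (gather 7 bone): bone=12 bucket=2 fiber=3 lead=2 sand=3
After 13 (consume 2 sand): bone=12 bucket=2 fiber=3 lead=2 sand=1
After 14 (consume 1 lead): bone=12 bucket=2 fiber=3 lead=1 sand=1
After 15 (gather 8 coal): bone=12 bucket=2 coal=8 fiber=3 lead=1 sand=1
After 16 (gather 2 sand): bone=12 bucket=2 coal=8 fiber=3 lead=1 sand=3
After 17 (gather 7 fiber): bone=12 bucket=2 coal=8 fiber=10 lead=1 sand=3
After 18 (gather 9 silver): bone=12 bucket=2 coal=8 fiber=10 lead=1 sand=3 silver=9
After 19 (gather 5 fiber): bone=12 bucket=2 coal=8 fiber=15 lead=1 sand=3 silver=9
After 20 (gather 1 coal): bone=12 bucket=2 coal=9 fiber=15 lead=1 sand=3 silver=9

Answer: bone=12 bucket=2 coal=9 fiber=15 lead=1 sand=3 silver=9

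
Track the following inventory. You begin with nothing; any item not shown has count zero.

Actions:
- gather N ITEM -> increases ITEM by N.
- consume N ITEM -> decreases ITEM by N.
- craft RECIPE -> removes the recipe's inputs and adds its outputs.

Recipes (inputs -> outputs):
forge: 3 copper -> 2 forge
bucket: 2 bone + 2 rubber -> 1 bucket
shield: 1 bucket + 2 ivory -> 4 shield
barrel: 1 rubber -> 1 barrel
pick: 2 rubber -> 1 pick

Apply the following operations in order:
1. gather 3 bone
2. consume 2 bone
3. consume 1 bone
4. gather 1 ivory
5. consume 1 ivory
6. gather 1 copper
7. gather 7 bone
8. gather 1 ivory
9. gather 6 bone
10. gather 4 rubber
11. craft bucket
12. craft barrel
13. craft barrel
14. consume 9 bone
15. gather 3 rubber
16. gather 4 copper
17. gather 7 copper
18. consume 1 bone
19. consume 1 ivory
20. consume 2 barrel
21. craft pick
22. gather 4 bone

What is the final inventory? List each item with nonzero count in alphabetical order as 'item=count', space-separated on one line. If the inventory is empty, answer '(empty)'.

Answer: bone=5 bucket=1 copper=12 pick=1 rubber=1

Derivation:
After 1 (gather 3 bone): bone=3
After 2 (consume 2 bone): bone=1
After 3 (consume 1 bone): (empty)
After 4 (gather 1 ivory): ivory=1
After 5 (consume 1 ivory): (empty)
After 6 (gather 1 copper): copper=1
After 7 (gather 7 bone): bone=7 copper=1
After 8 (gather 1 ivory): bone=7 copper=1 ivory=1
After 9 (gather 6 bone): bone=13 copper=1 ivory=1
After 10 (gather 4 rubber): bone=13 copper=1 ivory=1 rubber=4
After 11 (craft bucket): bone=11 bucket=1 copper=1 ivory=1 rubber=2
After 12 (craft barrel): barrel=1 bone=11 bucket=1 copper=1 ivory=1 rubber=1
After 13 (craft barrel): barrel=2 bone=11 bucket=1 copper=1 ivory=1
After 14 (consume 9 bone): barrel=2 bone=2 bucket=1 copper=1 ivory=1
After 15 (gather 3 rubber): barrel=2 bone=2 bucket=1 copper=1 ivory=1 rubber=3
After 16 (gather 4 copper): barrel=2 bone=2 bucket=1 copper=5 ivory=1 rubber=3
After 17 (gather 7 copper): barrel=2 bone=2 bucket=1 copper=12 ivory=1 rubber=3
After 18 (consume 1 bone): barrel=2 bone=1 bucket=1 copper=12 ivory=1 rubber=3
After 19 (consume 1 ivory): barrel=2 bone=1 bucket=1 copper=12 rubber=3
After 20 (consume 2 barrel): bone=1 bucket=1 copper=12 rubber=3
After 21 (craft pick): bone=1 bucket=1 copper=12 pick=1 rubber=1
After 22 (gather 4 bone): bone=5 bucket=1 copper=12 pick=1 rubber=1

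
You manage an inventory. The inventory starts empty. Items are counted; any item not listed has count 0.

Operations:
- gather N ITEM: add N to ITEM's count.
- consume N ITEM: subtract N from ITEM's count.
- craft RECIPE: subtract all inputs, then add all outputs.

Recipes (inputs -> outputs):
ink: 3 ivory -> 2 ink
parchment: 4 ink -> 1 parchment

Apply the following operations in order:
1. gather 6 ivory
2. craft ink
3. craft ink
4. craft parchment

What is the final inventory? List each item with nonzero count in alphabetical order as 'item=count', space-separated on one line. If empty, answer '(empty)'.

After 1 (gather 6 ivory): ivory=6
After 2 (craft ink): ink=2 ivory=3
After 3 (craft ink): ink=4
After 4 (craft parchment): parchment=1

Answer: parchment=1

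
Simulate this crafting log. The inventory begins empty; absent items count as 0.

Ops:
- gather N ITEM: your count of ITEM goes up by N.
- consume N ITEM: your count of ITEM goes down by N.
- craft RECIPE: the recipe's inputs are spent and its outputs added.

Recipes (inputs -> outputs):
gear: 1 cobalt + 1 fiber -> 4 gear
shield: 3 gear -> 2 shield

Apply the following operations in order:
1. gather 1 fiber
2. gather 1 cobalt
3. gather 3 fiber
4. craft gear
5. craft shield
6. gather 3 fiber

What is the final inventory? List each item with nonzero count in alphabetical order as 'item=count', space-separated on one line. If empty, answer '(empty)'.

After 1 (gather 1 fiber): fiber=1
After 2 (gather 1 cobalt): cobalt=1 fiber=1
After 3 (gather 3 fiber): cobalt=1 fiber=4
After 4 (craft gear): fiber=3 gear=4
After 5 (craft shield): fiber=3 gear=1 shield=2
After 6 (gather 3 fiber): fiber=6 gear=1 shield=2

Answer: fiber=6 gear=1 shield=2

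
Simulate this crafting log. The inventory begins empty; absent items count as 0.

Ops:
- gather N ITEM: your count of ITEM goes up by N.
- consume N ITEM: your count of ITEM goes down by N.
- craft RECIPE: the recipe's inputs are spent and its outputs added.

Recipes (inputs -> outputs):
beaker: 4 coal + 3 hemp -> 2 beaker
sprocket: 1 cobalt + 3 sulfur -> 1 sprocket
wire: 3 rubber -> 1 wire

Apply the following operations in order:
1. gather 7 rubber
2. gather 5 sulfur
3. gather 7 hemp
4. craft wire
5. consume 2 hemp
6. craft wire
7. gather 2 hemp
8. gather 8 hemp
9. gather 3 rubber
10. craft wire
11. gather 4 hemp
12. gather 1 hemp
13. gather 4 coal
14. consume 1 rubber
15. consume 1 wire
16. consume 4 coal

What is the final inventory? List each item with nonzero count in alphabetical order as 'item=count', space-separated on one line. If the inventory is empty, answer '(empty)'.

Answer: hemp=20 sulfur=5 wire=2

Derivation:
After 1 (gather 7 rubber): rubber=7
After 2 (gather 5 sulfur): rubber=7 sulfur=5
After 3 (gather 7 hemp): hemp=7 rubber=7 sulfur=5
After 4 (craft wire): hemp=7 rubber=4 sulfur=5 wire=1
After 5 (consume 2 hemp): hemp=5 rubber=4 sulfur=5 wire=1
After 6 (craft wire): hemp=5 rubber=1 sulfur=5 wire=2
After 7 (gather 2 hemp): hemp=7 rubber=1 sulfur=5 wire=2
After 8 (gather 8 hemp): hemp=15 rubber=1 sulfur=5 wire=2
After 9 (gather 3 rubber): hemp=15 rubber=4 sulfur=5 wire=2
After 10 (craft wire): hemp=15 rubber=1 sulfur=5 wire=3
After 11 (gather 4 hemp): hemp=19 rubber=1 sulfur=5 wire=3
After 12 (gather 1 hemp): hemp=20 rubber=1 sulfur=5 wire=3
After 13 (gather 4 coal): coal=4 hemp=20 rubber=1 sulfur=5 wire=3
After 14 (consume 1 rubber): coal=4 hemp=20 sulfur=5 wire=3
After 15 (consume 1 wire): coal=4 hemp=20 sulfur=5 wire=2
After 16 (consume 4 coal): hemp=20 sulfur=5 wire=2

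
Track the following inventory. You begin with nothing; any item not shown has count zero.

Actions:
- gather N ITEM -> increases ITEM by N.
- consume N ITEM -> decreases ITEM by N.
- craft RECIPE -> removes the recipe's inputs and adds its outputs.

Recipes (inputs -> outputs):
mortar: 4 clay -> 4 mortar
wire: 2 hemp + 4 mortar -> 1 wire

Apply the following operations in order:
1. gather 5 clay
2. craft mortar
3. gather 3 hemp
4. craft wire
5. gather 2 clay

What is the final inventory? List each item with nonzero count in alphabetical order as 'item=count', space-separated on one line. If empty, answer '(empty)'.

After 1 (gather 5 clay): clay=5
After 2 (craft mortar): clay=1 mortar=4
After 3 (gather 3 hemp): clay=1 hemp=3 mortar=4
After 4 (craft wire): clay=1 hemp=1 wire=1
After 5 (gather 2 clay): clay=3 hemp=1 wire=1

Answer: clay=3 hemp=1 wire=1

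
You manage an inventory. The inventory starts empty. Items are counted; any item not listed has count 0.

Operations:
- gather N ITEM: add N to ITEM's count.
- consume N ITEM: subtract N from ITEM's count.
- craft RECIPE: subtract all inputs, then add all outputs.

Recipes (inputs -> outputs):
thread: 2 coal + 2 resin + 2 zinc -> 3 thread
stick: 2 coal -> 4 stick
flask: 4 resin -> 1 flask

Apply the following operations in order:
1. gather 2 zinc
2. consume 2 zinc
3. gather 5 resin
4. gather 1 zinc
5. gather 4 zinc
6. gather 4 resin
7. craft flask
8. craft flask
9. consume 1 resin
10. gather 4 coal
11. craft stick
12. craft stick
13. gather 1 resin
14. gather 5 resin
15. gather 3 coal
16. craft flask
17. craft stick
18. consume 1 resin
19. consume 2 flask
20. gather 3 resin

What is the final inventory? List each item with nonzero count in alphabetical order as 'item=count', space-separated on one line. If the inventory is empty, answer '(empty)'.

After 1 (gather 2 zinc): zinc=2
After 2 (consume 2 zinc): (empty)
After 3 (gather 5 resin): resin=5
After 4 (gather 1 zinc): resin=5 zinc=1
After 5 (gather 4 zinc): resin=5 zinc=5
After 6 (gather 4 resin): resin=9 zinc=5
After 7 (craft flask): flask=1 resin=5 zinc=5
After 8 (craft flask): flask=2 resin=1 zinc=5
After 9 (consume 1 resin): flask=2 zinc=5
After 10 (gather 4 coal): coal=4 flask=2 zinc=5
After 11 (craft stick): coal=2 flask=2 stick=4 zinc=5
After 12 (craft stick): flask=2 stick=8 zinc=5
After 13 (gather 1 resin): flask=2 resin=1 stick=8 zinc=5
After 14 (gather 5 resin): flask=2 resin=6 stick=8 zinc=5
After 15 (gather 3 coal): coal=3 flask=2 resin=6 stick=8 zinc=5
After 16 (craft flask): coal=3 flask=3 resin=2 stick=8 zinc=5
After 17 (craft stick): coal=1 flask=3 resin=2 stick=12 zinc=5
After 18 (consume 1 resin): coal=1 flask=3 resin=1 stick=12 zinc=5
After 19 (consume 2 flask): coal=1 flask=1 resin=1 stick=12 zinc=5
After 20 (gather 3 resin): coal=1 flask=1 resin=4 stick=12 zinc=5

Answer: coal=1 flask=1 resin=4 stick=12 zinc=5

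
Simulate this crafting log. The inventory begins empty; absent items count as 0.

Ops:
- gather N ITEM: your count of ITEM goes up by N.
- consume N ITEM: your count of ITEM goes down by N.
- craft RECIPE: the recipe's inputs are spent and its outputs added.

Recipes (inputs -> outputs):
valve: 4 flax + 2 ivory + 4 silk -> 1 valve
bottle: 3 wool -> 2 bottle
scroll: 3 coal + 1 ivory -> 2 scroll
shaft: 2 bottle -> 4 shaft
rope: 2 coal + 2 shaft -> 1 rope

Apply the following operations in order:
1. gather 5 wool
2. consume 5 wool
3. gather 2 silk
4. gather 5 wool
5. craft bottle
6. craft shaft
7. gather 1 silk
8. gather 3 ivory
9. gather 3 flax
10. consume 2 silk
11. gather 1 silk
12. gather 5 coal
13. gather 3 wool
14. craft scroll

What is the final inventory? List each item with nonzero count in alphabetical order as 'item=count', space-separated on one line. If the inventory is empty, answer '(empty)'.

Answer: coal=2 flax=3 ivory=2 scroll=2 shaft=4 silk=2 wool=5

Derivation:
After 1 (gather 5 wool): wool=5
After 2 (consume 5 wool): (empty)
After 3 (gather 2 silk): silk=2
After 4 (gather 5 wool): silk=2 wool=5
After 5 (craft bottle): bottle=2 silk=2 wool=2
After 6 (craft shaft): shaft=4 silk=2 wool=2
After 7 (gather 1 silk): shaft=4 silk=3 wool=2
After 8 (gather 3 ivory): ivory=3 shaft=4 silk=3 wool=2
After 9 (gather 3 flax): flax=3 ivory=3 shaft=4 silk=3 wool=2
After 10 (consume 2 silk): flax=3 ivory=3 shaft=4 silk=1 wool=2
After 11 (gather 1 silk): flax=3 ivory=3 shaft=4 silk=2 wool=2
After 12 (gather 5 coal): coal=5 flax=3 ivory=3 shaft=4 silk=2 wool=2
After 13 (gather 3 wool): coal=5 flax=3 ivory=3 shaft=4 silk=2 wool=5
After 14 (craft scroll): coal=2 flax=3 ivory=2 scroll=2 shaft=4 silk=2 wool=5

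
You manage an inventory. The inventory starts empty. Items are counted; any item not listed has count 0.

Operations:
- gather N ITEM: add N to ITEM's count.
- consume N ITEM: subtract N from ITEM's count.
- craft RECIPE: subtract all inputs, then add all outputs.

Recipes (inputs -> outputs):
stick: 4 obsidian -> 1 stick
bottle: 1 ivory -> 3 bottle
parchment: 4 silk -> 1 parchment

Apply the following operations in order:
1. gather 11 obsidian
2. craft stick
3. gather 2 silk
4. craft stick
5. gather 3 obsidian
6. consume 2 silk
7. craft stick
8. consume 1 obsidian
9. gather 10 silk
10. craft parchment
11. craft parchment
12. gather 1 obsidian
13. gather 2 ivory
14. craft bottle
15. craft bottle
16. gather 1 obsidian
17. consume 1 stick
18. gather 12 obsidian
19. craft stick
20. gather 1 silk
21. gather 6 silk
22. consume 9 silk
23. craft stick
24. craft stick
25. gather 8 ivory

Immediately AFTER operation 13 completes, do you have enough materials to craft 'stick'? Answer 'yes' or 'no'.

Answer: no

Derivation:
After 1 (gather 11 obsidian): obsidian=11
After 2 (craft stick): obsidian=7 stick=1
After 3 (gather 2 silk): obsidian=7 silk=2 stick=1
After 4 (craft stick): obsidian=3 silk=2 stick=2
After 5 (gather 3 obsidian): obsidian=6 silk=2 stick=2
After 6 (consume 2 silk): obsidian=6 stick=2
After 7 (craft stick): obsidian=2 stick=3
After 8 (consume 1 obsidian): obsidian=1 stick=3
After 9 (gather 10 silk): obsidian=1 silk=10 stick=3
After 10 (craft parchment): obsidian=1 parchment=1 silk=6 stick=3
After 11 (craft parchment): obsidian=1 parchment=2 silk=2 stick=3
After 12 (gather 1 obsidian): obsidian=2 parchment=2 silk=2 stick=3
After 13 (gather 2 ivory): ivory=2 obsidian=2 parchment=2 silk=2 stick=3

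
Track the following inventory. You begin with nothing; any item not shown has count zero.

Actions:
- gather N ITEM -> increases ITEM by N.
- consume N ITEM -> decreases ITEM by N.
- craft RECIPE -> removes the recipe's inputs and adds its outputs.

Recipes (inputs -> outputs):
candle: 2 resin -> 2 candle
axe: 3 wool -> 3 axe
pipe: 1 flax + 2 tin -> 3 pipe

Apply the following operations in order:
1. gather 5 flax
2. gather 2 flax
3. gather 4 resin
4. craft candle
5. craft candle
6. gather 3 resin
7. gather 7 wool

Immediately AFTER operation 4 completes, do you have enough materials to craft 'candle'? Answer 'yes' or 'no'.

Answer: yes

Derivation:
After 1 (gather 5 flax): flax=5
After 2 (gather 2 flax): flax=7
After 3 (gather 4 resin): flax=7 resin=4
After 4 (craft candle): candle=2 flax=7 resin=2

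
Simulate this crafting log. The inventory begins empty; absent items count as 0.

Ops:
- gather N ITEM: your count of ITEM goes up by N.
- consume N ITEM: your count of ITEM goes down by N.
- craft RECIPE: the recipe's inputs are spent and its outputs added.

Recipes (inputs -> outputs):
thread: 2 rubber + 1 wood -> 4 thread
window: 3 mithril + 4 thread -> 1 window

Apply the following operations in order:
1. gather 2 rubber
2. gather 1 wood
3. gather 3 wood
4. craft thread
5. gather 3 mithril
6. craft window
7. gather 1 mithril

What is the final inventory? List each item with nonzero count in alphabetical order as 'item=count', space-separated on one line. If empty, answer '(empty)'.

Answer: mithril=1 window=1 wood=3

Derivation:
After 1 (gather 2 rubber): rubber=2
After 2 (gather 1 wood): rubber=2 wood=1
After 3 (gather 3 wood): rubber=2 wood=4
After 4 (craft thread): thread=4 wood=3
After 5 (gather 3 mithril): mithril=3 thread=4 wood=3
After 6 (craft window): window=1 wood=3
After 7 (gather 1 mithril): mithril=1 window=1 wood=3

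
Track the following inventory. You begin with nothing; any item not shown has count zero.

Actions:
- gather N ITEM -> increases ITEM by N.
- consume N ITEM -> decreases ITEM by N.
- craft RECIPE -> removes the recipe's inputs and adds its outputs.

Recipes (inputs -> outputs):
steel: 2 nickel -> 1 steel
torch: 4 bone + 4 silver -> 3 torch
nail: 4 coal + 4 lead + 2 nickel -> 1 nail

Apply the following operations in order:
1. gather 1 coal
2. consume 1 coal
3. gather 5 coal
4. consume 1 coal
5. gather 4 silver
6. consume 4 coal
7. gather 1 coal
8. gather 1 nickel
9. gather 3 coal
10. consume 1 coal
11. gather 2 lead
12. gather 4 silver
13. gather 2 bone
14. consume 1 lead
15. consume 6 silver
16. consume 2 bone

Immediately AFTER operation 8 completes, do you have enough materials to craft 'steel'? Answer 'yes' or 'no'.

After 1 (gather 1 coal): coal=1
After 2 (consume 1 coal): (empty)
After 3 (gather 5 coal): coal=5
After 4 (consume 1 coal): coal=4
After 5 (gather 4 silver): coal=4 silver=4
After 6 (consume 4 coal): silver=4
After 7 (gather 1 coal): coal=1 silver=4
After 8 (gather 1 nickel): coal=1 nickel=1 silver=4

Answer: no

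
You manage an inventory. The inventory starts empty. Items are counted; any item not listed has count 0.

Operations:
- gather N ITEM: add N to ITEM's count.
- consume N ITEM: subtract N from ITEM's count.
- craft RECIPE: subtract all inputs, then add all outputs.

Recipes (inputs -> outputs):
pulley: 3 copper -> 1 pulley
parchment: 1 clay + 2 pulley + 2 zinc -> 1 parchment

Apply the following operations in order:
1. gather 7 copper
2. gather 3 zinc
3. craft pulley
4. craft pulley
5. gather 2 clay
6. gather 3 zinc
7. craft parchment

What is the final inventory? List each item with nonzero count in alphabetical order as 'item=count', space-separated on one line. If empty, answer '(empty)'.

Answer: clay=1 copper=1 parchment=1 zinc=4

Derivation:
After 1 (gather 7 copper): copper=7
After 2 (gather 3 zinc): copper=7 zinc=3
After 3 (craft pulley): copper=4 pulley=1 zinc=3
After 4 (craft pulley): copper=1 pulley=2 zinc=3
After 5 (gather 2 clay): clay=2 copper=1 pulley=2 zinc=3
After 6 (gather 3 zinc): clay=2 copper=1 pulley=2 zinc=6
After 7 (craft parchment): clay=1 copper=1 parchment=1 zinc=4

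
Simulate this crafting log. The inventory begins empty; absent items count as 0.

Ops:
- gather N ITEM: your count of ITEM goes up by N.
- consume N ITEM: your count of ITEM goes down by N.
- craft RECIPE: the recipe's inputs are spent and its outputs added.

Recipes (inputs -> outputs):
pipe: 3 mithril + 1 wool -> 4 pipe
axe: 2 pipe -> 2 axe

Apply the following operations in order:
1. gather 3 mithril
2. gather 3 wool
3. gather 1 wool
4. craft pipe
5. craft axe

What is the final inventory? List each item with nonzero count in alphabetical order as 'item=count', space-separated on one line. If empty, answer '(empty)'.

After 1 (gather 3 mithril): mithril=3
After 2 (gather 3 wool): mithril=3 wool=3
After 3 (gather 1 wool): mithril=3 wool=4
After 4 (craft pipe): pipe=4 wool=3
After 5 (craft axe): axe=2 pipe=2 wool=3

Answer: axe=2 pipe=2 wool=3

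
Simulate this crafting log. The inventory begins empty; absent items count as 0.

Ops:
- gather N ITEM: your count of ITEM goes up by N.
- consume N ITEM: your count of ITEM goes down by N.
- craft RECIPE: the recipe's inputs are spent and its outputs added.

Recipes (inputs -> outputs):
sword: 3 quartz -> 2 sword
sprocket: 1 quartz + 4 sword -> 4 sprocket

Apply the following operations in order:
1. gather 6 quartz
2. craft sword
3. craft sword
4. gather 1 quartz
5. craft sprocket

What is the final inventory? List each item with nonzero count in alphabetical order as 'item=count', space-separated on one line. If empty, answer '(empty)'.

After 1 (gather 6 quartz): quartz=6
After 2 (craft sword): quartz=3 sword=2
After 3 (craft sword): sword=4
After 4 (gather 1 quartz): quartz=1 sword=4
After 5 (craft sprocket): sprocket=4

Answer: sprocket=4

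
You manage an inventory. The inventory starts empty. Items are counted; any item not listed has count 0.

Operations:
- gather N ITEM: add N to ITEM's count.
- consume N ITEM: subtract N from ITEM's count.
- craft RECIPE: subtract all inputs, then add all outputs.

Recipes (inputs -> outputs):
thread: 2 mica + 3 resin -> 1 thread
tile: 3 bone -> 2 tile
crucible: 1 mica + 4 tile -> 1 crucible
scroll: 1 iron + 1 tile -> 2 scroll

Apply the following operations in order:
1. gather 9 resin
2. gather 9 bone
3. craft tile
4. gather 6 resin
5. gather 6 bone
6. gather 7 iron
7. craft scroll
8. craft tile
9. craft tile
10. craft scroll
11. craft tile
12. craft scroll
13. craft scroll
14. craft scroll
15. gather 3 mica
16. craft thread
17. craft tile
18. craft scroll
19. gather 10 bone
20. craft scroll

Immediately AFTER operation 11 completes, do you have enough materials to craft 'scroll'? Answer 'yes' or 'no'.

Answer: yes

Derivation:
After 1 (gather 9 resin): resin=9
After 2 (gather 9 bone): bone=9 resin=9
After 3 (craft tile): bone=6 resin=9 tile=2
After 4 (gather 6 resin): bone=6 resin=15 tile=2
After 5 (gather 6 bone): bone=12 resin=15 tile=2
After 6 (gather 7 iron): bone=12 iron=7 resin=15 tile=2
After 7 (craft scroll): bone=12 iron=6 resin=15 scroll=2 tile=1
After 8 (craft tile): bone=9 iron=6 resin=15 scroll=2 tile=3
After 9 (craft tile): bone=6 iron=6 resin=15 scroll=2 tile=5
After 10 (craft scroll): bone=6 iron=5 resin=15 scroll=4 tile=4
After 11 (craft tile): bone=3 iron=5 resin=15 scroll=4 tile=6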